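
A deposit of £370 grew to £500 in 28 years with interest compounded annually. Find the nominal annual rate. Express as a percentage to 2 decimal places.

1.08%

(1 + r)^28 = 500/370 = 1.35135.
1 + r = 1.35135^(1/28) ≈ 1.010812, so r ≈ 0.0108118.
r ≈ 1.08118%.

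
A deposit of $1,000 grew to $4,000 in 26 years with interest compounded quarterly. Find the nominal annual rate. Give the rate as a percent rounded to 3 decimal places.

(1 + r/4)^104 = 4,000/1,000 = 4.
1 + r/4 = 4^(1/104) ≈ 1.013419, so r/4 ≈ 0.013419.
r ≈ 4·0.013419 = 5.36760%.

5.368%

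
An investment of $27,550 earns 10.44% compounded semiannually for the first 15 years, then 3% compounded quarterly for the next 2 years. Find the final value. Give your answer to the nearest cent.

After 15 years at 10.44%: 27,550 × 4.60202447269 ≈ 126,785.7742.
Then 2 years at 3%: 126,785.7742 × 1.06159884782 ≈ 134,595.6318.

$134,595.63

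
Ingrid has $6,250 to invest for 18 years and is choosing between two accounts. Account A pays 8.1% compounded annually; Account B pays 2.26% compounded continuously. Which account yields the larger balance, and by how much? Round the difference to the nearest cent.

Account A, by $16,007.14

A: (1 + 0.081)^18 ≈ 4.0631465909, so 6,250 × 4.0631465909 ≈ 25,394.6662.
B: e^(0.0226·18) = e^0.4068 ≈ 1.502003675, so 6,250 × 1.502003675 ≈ 9,387.5230.
Difference ≈ 16,007.1432 in favor of A.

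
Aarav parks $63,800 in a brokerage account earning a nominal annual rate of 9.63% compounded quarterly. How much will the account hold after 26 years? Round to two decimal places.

$757,397.99

Periodic rate = 9.63%/4 = 0.024075; periods = 4·26 = 104.
A = 63,800·(1 + 0.024075)^104 ≈ 63,800·11.8714419144 ≈ 757,397.9941.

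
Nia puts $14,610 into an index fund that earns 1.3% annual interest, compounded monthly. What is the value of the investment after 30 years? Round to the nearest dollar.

Periodic rate = 1.3%/12 = 0.00108333; periods = 12·30 = 360.
A = 14,610·(1 + 0.013/12)^360 ≈ 14,610·1.4766690398 ≈ 21,574.1347.

$21,574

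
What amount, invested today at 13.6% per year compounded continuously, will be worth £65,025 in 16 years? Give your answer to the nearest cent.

P = A·e^(−rt) = 65,025·e^(−2.176).
e^(−2.176) ≈ 0.1134946023, so P ≈ 7,379.9865.

£7,379.99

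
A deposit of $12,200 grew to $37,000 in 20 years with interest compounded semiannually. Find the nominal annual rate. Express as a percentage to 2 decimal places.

5.63%

(1 + r/2)^40 = 37,000/12,200 = 3.03279.
1 + r/2 = 3.03279^(1/40) ≈ 1.028125, so r/2 ≈ 0.0281253.
r ≈ 2·0.0281253 = 5.62506%.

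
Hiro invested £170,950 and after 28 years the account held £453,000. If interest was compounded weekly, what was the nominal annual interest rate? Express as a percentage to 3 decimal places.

3.482%

The 1456-period growth factor is 453,000/170,950 = 2.6499.
r/52 = 2.6499^(1/1456) − 1 ≈ 0.000669538, so r ≈ 52·0.000669538 = 3.48160%.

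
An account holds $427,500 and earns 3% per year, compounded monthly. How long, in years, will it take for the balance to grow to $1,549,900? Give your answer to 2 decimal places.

42.99 years

(1 + 0.0025)^(12t) = 1,549,900/427,500 = 3.6255.
12t·ln(1 + 0.0025) = ln(3.6255); 12t = 1.288/0.00249688 ≈ 515.8403.
t ≈ 42.9867 years.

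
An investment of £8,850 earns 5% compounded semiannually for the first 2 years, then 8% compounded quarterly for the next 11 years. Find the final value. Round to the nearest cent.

Phase 1: 8,850·(1 + 0.025)^4 ≈ 9,768.7441.
Phase 2: 9,768.7441·(1 + 0.02)^44 ≈ 23,347.8175.

£23,347.82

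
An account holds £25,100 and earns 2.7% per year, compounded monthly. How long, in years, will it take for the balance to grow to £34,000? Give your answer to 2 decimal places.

We need (1 + 0.00225)^(12t) = 1.3546, so 12t = ln 1.3546 / ln 1.00225 ≈ 135.0373.
t ≈ 135.0373/12 = 11.2531 years.

11.25 years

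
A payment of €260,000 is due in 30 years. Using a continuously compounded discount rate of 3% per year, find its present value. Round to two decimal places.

€105,708.11

P = A·e^(−rt) = 260,000·e^(−0.9).
e^(−0.9) ≈ 0.406569659741, so P ≈ 105,708.1115.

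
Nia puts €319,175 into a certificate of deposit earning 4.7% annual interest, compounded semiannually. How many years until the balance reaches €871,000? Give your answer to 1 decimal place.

21.6 years

(1 + 0.0235)^(2t) = 871,000/319,175 = 2.7289.
2t·ln(1 + 0.0235) = ln(2.7289); 2t = 1.0039/0.0232281 ≈ 43.2193.
t ≈ 21.6096 years.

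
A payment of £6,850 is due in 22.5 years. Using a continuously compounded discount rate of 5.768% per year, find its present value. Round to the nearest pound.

P = A·e^(−rt) = 6,850·e^(−1.2978).
e^(−1.2978) ≈ 0.273132023, so P ≈ 1,870.9544.

£1,871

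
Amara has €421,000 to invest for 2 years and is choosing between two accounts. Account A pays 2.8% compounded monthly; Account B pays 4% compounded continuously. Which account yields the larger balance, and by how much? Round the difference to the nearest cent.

Account B, by €10,844.27

A: (1 + 0.028/12)^24 ≈ 1.0575286969, so 421,000 × 1.0575286969 ≈ 445,219.5814.
B: e^(0.04·2) = e^0.08 ≈ 1.08328706767, so 421,000 × 1.08328706767 ≈ 456,063.8555.
Difference ≈ 10,844.2741 in favor of B.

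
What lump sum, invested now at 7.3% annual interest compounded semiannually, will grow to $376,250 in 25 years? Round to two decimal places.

Growth factor = (1 + 0.0365)^50 ≈ 6.00434062207.
P = 376,250/6.00434062207 ≈ 62,663.0006.

$62,663.00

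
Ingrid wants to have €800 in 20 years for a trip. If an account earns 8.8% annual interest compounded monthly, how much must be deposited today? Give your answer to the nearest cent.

€138.52

Growth factor = (1 + 0.088/12)^240 ≈ 5.77522978.
P = 800/5.77522978 ≈ 138.5226.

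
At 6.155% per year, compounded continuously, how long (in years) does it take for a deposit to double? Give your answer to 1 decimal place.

11.3 years

e^(0.06155t) = 2, so 0.06155t = ln 2 ≈ 0.69315.
t ≈ 0.69315/0.06155 ≈ 11.2615.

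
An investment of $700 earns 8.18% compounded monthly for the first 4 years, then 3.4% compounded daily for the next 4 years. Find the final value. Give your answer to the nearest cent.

$1,111.16

After 4 years at 8.18%: 700 × 1.385539834 ≈ 969.8779.
Then 4 years at 3.4%: 969.8779 × 1.145674637 ≈ 1,111.1645.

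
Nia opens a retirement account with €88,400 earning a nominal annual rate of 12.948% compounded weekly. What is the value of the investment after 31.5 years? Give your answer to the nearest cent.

€5,194,847.26

Periodic rate = 12.948%/52 = 0.00249; periods = 52·31.5 = 1638.
A = 88,400·(1 + 0.00249)^1638 ≈ 88,400·58.7652404721 ≈ 5,194,847.2577.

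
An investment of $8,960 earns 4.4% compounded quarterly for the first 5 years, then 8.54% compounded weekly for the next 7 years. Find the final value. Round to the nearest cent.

$20,264.66

Phase 1: 8,960·(1 + 0.011)^20 ≈ 11,151.4444.
Phase 2: 11,151.4444·(1 + 0.0854/52)^364 ≈ 20,264.6640.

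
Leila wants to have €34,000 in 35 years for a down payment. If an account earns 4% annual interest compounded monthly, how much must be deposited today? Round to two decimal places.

Growth factor = (1 + 0.04/12)^420 ≈ 4.0457697899.
P = 34,000/4.0457697899 ≈ 8,403.8395.

€8,403.84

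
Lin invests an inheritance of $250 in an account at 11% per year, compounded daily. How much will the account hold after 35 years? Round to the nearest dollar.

Growth factor = (1 + 0.11/365)^12775 ≈ 46.965814197.
A ≈ 250 × 46.965814197 ≈ 11,741.4535.

$11,741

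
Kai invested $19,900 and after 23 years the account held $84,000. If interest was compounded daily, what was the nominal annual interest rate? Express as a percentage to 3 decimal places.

(1 + r/365)^8395 = 84,000/19,900 = 4.22111.
1 + r/365 = 4.22111^(1/8395) ≈ 1.000172, so r/365 ≈ 0.000171557.
r ≈ 365·0.000171557 = 6.26183%.

6.262%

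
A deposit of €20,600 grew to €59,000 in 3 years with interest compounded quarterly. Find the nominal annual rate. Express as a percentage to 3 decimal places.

(1 + r/4)^12 = 59,000/20,600 = 2.86408.
1 + r/4 = 2.86408^(1/12) ≈ 1.091647, so r/4 ≈ 0.0916466.
r ≈ 4·0.0916466 = 36.65864%.

36.659%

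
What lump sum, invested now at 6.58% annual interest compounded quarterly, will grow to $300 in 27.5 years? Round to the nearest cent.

$49.85

Growth factor = (1 + 0.01645)^110 ≈ 6.01813911.
P = 300/6.01813911 ≈ 49.8493.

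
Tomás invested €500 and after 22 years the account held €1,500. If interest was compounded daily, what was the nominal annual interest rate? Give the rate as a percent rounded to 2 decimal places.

4.99%

The 8030-period growth factor is 1,500/500 = 3.
r/365 = 3^(1/8030) − 1 ≈ 0.000136823, so r ≈ 365·0.000136823 = 4.99403%.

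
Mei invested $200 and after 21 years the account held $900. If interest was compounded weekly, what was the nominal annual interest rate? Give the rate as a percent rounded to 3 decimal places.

(1 + r/52)^1092 = 900/200 = 4.5.
1 + r/52 = 4.5^(1/1092) ≈ 1.001378, so r/52 ≈ 0.00137831.
r ≈ 52·0.00137831 = 7.16721%.

7.167%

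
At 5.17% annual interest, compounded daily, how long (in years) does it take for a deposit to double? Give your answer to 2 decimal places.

(1 + 0.000141644)^(365t) = 2.
365t = ln 2 / ln(1 + 0.000141644) ≈ 0.69315/0.000141634 ≈ 4893.9388.
t ≈ 13.4081.

13.41 years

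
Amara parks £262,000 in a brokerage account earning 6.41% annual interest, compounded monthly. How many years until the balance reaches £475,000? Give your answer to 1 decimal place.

9.3 years

(1 + 0.00534167)^(12t) = 475,000/262,000 = 1.813.
12t·ln(1 + 0.00534167) = ln(1.813); 12t = 0.59497/0.00532745 ≈ 111.6801.
t ≈ 9.3067 years.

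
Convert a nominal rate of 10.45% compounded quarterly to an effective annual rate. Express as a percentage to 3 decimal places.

One year is 4 periods at 0.026125 each: (1 + 0.026125)^4 ≈ 1.108667.
EAR = 1.108667 − 1 ≈ 10.86669%.

10.867%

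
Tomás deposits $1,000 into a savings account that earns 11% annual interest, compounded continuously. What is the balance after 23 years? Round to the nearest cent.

$12,553.51

A = P·e^(rt) = 1,000·e^(0.11·23) = 1,000·e^2.53.
e^2.53 ≈ 12.553506137, so A ≈ 12,553.5061.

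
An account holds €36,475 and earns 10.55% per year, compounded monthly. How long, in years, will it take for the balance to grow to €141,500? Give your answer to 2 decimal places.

(1 + 0.00879167)^(12t) = 141,500/36,475 = 3.8794.
12t·ln(1 + 0.00879167) = ln(3.8794); 12t = 1.3557/0.00875324 ≈ 154.8766.
t ≈ 12.9064 years.

12.91 years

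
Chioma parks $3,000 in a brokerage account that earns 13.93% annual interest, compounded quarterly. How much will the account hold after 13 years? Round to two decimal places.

Growth factor = (1 + 0.034825)^52 ≈ 5.9303377965.
A ≈ 3,000 × 5.9303377965 ≈ 17,791.0134.

$17,791.01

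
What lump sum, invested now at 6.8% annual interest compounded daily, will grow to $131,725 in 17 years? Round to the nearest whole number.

Growth factor = (1 + 0.068/365)^6205 ≈ 3.17685696163.
P = 131,725/3.17685696163 ≈ 41,463.9380.

$41,464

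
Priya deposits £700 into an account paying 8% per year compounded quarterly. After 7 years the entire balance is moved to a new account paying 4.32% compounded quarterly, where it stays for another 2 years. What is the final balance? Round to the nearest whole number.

£1,328

After 7 years at 8%: 700 × 1.741024206 ≈ 1,218.7169.
Then 2 years at 4.32%: 1,218.7169 × 1.089737424 ≈ 1,328.0815.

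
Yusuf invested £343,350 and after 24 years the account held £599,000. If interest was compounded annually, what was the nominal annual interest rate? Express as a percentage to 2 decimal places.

(1 + r)^24 = 599,000/343,350 = 1.74458.
1 + r = 1.74458^(1/24) ≈ 1.023459, so r ≈ 0.0234589.
r ≈ 2.34589%.

2.35%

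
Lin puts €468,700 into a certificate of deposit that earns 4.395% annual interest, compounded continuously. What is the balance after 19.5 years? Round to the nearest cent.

€1,104,323.16

A = P·e^(rt) = 468,700·e^(0.04395·19.5) = 468,700·e^0.857025.
e^0.857025 ≈ 2.356140738004, so A ≈ 1,104,323.1639.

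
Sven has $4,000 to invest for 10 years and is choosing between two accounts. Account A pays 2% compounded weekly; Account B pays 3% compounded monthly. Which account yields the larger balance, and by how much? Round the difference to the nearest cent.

Account B, by $511.99

Account A growth factor: (1 + 0.02/52)^520 ≈ 1.221355794; balance ≈ 4,885.4232.
Account B growth factor: (1 + 0.0025)^120 ≈ 1.349353547; balance ≈ 5,397.4142.
Account B is larger by 511.9910.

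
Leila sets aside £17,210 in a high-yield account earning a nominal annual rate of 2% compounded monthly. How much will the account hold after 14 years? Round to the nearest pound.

£22,766

Growth factor = (1 + 0.02/12)^168 ≈ 1.3228214606.
A ≈ 17,210 × 1.3228214606 ≈ 22,765.7573.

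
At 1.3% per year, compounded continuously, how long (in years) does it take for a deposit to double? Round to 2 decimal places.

53.32 years

e^(0.013t) = 2, so 0.013t = ln 2 ≈ 0.69315.
t ≈ 0.69315/0.013 ≈ 53.3190.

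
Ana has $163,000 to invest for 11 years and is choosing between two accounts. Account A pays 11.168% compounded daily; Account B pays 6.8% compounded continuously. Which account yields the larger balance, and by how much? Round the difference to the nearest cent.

A: (1 + 0.11168/365)^4015 ≈ 3.41539139745, so 163,000 × 3.41539139745 ≈ 556,708.7978.
B: e^(0.068·11) = e^0.748 ≈ 2.11277024776, so 163,000 × 2.11277024776 ≈ 344,381.5504.
Difference ≈ 212,327.2474 in favor of A.

Account A, by $212,327.25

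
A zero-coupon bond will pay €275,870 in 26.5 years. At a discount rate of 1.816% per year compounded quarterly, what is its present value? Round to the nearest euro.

Growth factor = (1 + 0.00454)^106 ≈ 1.61631825447.
P = 275,870/1.61631825447 ≈ 170,678.0204.

€170,678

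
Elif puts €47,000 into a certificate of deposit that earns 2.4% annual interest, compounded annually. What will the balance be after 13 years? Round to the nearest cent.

€63,973.08

Growth factor = (1 + 0.024)^13 ≈ 1.3611294677.
A ≈ 47,000 × 1.3611294677 ≈ 63,973.0850.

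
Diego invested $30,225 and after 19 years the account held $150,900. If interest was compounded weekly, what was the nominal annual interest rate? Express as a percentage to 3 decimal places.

(1 + r/52)^988 = 150,900/30,225 = 4.99256.
1 + r/52 = 4.99256^(1/988) ≈ 1.001629, so r/52 ≈ 0.0016288.
r ≈ 52·0.0016288 = 8.46977%.

8.470%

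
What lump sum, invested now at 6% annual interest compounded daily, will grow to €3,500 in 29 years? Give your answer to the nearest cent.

€614.41

Growth factor = (1 + 0.06/365)^10585 ≈ 5.696528772.
P = 3,500/5.696528772 ≈ 614.4093.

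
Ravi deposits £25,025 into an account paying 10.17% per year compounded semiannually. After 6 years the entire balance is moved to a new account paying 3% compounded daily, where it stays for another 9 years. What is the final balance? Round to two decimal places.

Phase 1: 25,025·(1 + 0.05085)^12 ≈ 45,379.8263.
Phase 2: 45,379.8263·(1 + 0.03/365)^3285 ≈ 59,445.2996.

£59,445.30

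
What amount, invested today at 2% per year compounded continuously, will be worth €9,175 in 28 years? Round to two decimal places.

P = A·e^(−rt) = 9,175·e^(−0.56).
e^(−0.56) ≈ 0.5712090638, so P ≈ 5,240.8432.

€5,240.84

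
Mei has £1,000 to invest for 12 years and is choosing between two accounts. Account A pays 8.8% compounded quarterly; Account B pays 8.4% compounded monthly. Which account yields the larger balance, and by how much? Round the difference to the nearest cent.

Account A, by £111.61

Account A growth factor: (1 + 0.022)^48 ≈ 2.842123845; balance ≈ 2,842.1238.
Account B growth factor: (1 + 0.007)^144 ≈ 2.730509927; balance ≈ 2,730.5099.
Account A is larger by 111.6139.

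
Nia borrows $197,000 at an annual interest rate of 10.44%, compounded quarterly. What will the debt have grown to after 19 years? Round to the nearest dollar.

Periodic rate = 10.44%/4 = 0.0261; periods = 4·19 = 76.
A = 197,000·(1 + 0.0261)^76 ≈ 197,000·7.086246546741 ≈ 1,395,990.5697.

$1,395,991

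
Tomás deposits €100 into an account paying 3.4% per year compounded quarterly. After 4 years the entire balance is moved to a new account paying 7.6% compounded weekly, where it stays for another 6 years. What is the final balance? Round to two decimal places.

Phase 1: 100·(1 + 0.0085)^16 ≈ 114.5024.
Phase 2: 114.5024·(1 + 0.076/52)^312 ≈ 180.5960.

€180.60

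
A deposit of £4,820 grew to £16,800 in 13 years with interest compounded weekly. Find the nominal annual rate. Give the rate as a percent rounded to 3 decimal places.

9.614%

The 676-period growth factor is 16,800/4,820 = 3.48548.
r/52 = 3.48548^(1/676) − 1 ≈ 0.00184876, so r ≈ 52·0.00184876 = 9.61353%.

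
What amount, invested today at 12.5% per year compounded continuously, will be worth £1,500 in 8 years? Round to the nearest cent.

£551.82

P = A·e^(−rt) = 1,500·e^(−1).
e^(−1) ≈ 0.3678794412, so P ≈ 551.8192.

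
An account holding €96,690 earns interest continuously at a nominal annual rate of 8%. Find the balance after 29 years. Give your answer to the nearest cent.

€983,885.95

A = P·e^(rt) = 96,690·e^(0.08·29) = 96,690·e^2.32.
e^2.32 ≈ 10.1756743061, so A ≈ 983,885.9487.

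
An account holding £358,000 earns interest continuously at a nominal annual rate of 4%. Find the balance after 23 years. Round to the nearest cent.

A = P·e^(rt) = 358,000·e^(0.04·23) = 358,000·e^0.92.
e^0.92 ≈ 2.50929038994, so A ≈ 898,325.9596.

£898,325.96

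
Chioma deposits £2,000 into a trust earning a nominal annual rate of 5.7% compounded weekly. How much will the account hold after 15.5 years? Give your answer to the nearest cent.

£4,836.36

Growth factor = (1 + 0.057/52)^806 ≈ 2.418182265.
A ≈ 2,000 × 2.418182265 ≈ 4,836.3645.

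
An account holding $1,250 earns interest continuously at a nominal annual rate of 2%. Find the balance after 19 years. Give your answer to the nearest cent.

A = P·e^(rt) = 1,250·e^(0.02·19) = 1,250·e^0.38.
e^0.38 ≈ 1.462284589, so A ≈ 1,827.8557.

$1,827.86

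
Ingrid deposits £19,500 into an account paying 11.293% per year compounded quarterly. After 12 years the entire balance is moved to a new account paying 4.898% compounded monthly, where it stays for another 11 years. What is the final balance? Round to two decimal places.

£127,037.30

After 12 years at 11.293%: 19,500 × 3.80525429643 ≈ 74,202.4588.
Then 11 years at 4.898%: 74,202.4588 × 1.71203620061 ≈ 127,037.2956.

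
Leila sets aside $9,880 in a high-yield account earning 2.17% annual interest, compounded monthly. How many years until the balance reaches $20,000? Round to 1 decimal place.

We need (1 + 0.00180833)^(12t) = 2.0243, so 12t = ln 2.0243 / ln 1.001808 ≈ 390.3358.
t ≈ 390.3358/12 = 32.5280 years.

32.5 years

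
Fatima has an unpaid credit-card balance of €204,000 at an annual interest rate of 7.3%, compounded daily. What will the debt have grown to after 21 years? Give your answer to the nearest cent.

€944,793.81

Growth factor = (1 + 0.0002)^7665 ≈ 4.63134221084.
A ≈ 204,000 × 4.63134221084 ≈ 944,793.8110.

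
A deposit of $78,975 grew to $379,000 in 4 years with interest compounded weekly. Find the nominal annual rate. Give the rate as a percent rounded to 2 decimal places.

(1 + r/52)^208 = 379,000/78,975 = 4.79899.
1 + r/52 = 4.79899^(1/208) ≈ 1.007569, so r/52 ≈ 0.00756891.
r ≈ 52·0.00756891 = 39.35832%.

39.36%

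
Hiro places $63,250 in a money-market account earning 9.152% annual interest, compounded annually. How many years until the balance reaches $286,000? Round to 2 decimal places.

17.23 years

We need (1 + 0.09152)^t = 4.5217, so t = ln 4.5217 / ln 1.09152 ≈ 17.2305.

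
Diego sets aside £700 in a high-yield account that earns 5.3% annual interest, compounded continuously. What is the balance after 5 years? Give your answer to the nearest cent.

A = P·e^(rt) = 700·e^(0.053·5) = 700·e^0.265.
e^0.265 ≈ 1.30343098, so A ≈ 912.4017.

£912.40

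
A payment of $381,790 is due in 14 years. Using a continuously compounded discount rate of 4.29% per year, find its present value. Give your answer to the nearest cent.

$209,405.11

P = A·e^(−rt) = 381,790·e^(−0.6006).
e^(−0.6006) ≈ 0.548482447879, so P ≈ 209,405.1138.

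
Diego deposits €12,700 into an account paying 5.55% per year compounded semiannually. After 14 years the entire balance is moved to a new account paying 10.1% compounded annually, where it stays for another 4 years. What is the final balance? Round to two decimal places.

€40,160.82

After 14 years at 5.55%: 12,700 × 2.1520363002 ≈ 27,330.8610.
Then 4 years at 10.1%: 27,330.8610 × 1.4694312644 ≈ 40,160.8217.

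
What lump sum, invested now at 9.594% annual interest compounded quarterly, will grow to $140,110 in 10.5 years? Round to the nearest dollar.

$51,777

Growth factor = (1 + 0.023985)^42 ≈ 2.70601988727.
P = 140,110/2.70601988727 ≈ 51,777.1509.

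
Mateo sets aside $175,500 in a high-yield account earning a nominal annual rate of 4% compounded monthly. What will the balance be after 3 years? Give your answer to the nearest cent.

Periodic rate = 4%/12 = 0.00333333; periods = 12·3 = 36.
A = 175,500·(1 + 0.04/12)^36 ≈ 175,500·1.12727187452 ≈ 197,836.2140.

$197,836.21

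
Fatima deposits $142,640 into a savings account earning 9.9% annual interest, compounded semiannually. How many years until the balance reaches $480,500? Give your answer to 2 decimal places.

We need (1 + 0.0495)^(2t) = 3.3686, so 2t = ln 3.3686 / ln 1.0495 ≈ 25.1378.
t ≈ 25.1378/2 = 12.5689 years.

12.57 years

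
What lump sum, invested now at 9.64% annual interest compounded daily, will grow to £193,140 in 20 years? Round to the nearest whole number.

Periodic rate = 9.64%/365 = 0.00026411; 7300 periods.
P = 193,140/(1 + 0.0964/365)^7300 ≈ 193,140/6.87399494588 ≈ 28,097.1984.

£28,097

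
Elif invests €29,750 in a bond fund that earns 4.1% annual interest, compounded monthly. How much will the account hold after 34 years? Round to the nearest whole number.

€119,636

Periodic rate = 4.1%/12 = 0.00341667; periods = 12·34 = 408.
A = 29,750·(1 + 0.041/12)^408 ≈ 29,750·4.02137544179 ≈ 119,635.9194.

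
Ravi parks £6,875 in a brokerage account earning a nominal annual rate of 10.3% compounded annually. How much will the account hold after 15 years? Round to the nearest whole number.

Growth factor = (1 + 0.103)^15 ≈ 4.3514368638.
A ≈ 6,875 × 4.3514368638 ≈ 29,916.1284.

£29,916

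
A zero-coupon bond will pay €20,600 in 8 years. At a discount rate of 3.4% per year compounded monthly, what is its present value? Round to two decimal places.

Growth factor = (1 + 0.034/12)^96 ≈ 1.3120822682.
P = 20,600/1.3120822682 ≈ 15,700.2350.

€15,700.24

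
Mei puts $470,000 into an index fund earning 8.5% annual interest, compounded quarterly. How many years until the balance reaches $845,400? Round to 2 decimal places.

6.98 years

(1 + 0.02125)^(4t) = 845,400/470,000 = 1.7987.
4t·ln(1 + 0.02125) = ln(1.7987); 4t = 0.58708/0.0210274 ≈ 27.9197.
t ≈ 6.9799 years.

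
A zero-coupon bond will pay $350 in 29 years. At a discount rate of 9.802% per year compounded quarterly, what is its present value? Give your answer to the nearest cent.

$21.11

Periodic rate = 9.802%/4 = 0.024505; 116 periods.
P = 350/(1 + 0.024505)^116 ≈ 350/16.5818714 ≈ 21.1074.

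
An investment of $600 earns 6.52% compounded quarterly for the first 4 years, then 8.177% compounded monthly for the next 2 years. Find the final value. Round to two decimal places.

$914.71

After 4 years at 6.52%: 600 × 1.29524167 ≈ 777.1450.
Then 2 years at 8.177%: 777.1450 × 1.17701942 ≈ 914.7148.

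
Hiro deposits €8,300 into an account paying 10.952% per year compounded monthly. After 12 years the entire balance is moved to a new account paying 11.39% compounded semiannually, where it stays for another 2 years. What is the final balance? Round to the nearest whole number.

€38,324

Phase 1: 8,300·(1 + 0.10952/12)^144 ≈ 30,708.3450.
Phase 2: 30,708.3450·(1 + 0.05695)^4 ≈ 38,324.2958.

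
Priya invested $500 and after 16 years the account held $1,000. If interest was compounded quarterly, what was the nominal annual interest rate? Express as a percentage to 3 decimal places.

The 64-period growth factor is 1,000/500 = 2.
r/4 = 2^(1/64) − 1 ≈ 0.0108893, so r ≈ 4·0.0108893 = 4.35571%.

4.356%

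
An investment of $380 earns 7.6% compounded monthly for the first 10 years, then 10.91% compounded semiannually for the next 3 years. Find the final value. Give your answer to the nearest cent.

After 10 years at 7.6%: 380 × 2.133157863 ≈ 810.6000.
Then 3 years at 10.91%: 810.6000 × 1.375317776 ≈ 1,114.8326.

$1,114.83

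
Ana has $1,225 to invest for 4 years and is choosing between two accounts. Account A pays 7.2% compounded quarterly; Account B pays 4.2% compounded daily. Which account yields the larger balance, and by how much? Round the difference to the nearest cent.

Account A, by $180.59

Account A growth factor: (1 + 0.018)^16 ≈ 1.330345509; balance ≈ 1,629.6732.
Account B growth factor: (1 + 0.042/365)^1460 ≈ 1.182925178; balance ≈ 1,449.0833.
Account A is larger by 180.5899.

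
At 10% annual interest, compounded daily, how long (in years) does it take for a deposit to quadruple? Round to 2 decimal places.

(1 + 0.000273973)^(365t) = 4.
365t = ln 4 / ln(1 + 0.000273973) ≈ 1.3863/0.000273935 ≈ 5060.6675.
t ≈ 13.8648.

13.86 years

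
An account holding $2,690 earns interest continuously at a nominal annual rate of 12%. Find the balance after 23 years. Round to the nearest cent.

A = P·e^(rt) = 2,690·e^(0.12·23) = 2,690·e^2.76.
e^2.76 ≈ 15.799842948, so A ≈ 42,501.5775.

$42,501.58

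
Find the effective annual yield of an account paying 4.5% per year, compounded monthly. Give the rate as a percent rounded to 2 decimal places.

4.59%

EAR = (1 + 4.5%/12)^12 − 1 = (1 + 0.00375)^12 − 1.
(1 + 0.00375)^12 ≈ 1.04594, so EAR ≈ 4.59398%.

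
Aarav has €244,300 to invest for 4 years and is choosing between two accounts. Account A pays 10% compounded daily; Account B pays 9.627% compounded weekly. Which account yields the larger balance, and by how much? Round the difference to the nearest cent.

Account A, by €5,505.11

A: (1 + 0.1/365)^1460 ≈ 1.49174297099, so 244,300 × 1.49174297099 ≈ 364,432.8078.
B: (1 + 0.09627/52)^208 ≈ 1.46920873617, so 244,300 × 1.46920873617 ≈ 358,927.6942.
Difference ≈ 5,505.1136 in favor of A.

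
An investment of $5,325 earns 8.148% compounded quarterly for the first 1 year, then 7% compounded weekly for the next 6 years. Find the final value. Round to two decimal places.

After 1 years at 8.148%: 5,325 × 1.084003603 ≈ 5,772.3192.
Then 6 years at 7%: 5,772.3192 × 1.521531755 ≈ 8,782.7669.

$8,782.77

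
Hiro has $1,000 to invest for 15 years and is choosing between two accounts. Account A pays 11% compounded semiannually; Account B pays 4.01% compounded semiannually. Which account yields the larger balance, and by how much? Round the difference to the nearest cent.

Account A, by $3,169.92

A: (1 + 0.055)^30 ≈ 4.983951288, so 1,000 × 4.983951288 ≈ 4,983.9513.
B: (1 + 0.02005)^30 ≈ 1.814027245, so 1,000 × 1.814027245 ≈ 1,814.0272.
Difference ≈ 3,169.9240 in favor of A.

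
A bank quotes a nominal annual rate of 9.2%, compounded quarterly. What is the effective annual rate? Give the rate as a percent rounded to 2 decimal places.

One year is 4 periods at 0.023 each: (1 + 0.023)^4 ≈ 1.095223.
EAR = 1.095223 − 1 ≈ 9.52229%.

9.52%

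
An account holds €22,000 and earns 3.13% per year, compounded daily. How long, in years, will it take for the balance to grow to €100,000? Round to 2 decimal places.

(1 + 0.0000857534)^(365t) = 100,000/22,000 = 4.5455.
365t·ln(1 + 0.0000857534) = ln(4.5455); 365t = 1.5141/8.57497e-05 ≈ 17657.5182.
t ≈ 48.3768 years.

48.38 years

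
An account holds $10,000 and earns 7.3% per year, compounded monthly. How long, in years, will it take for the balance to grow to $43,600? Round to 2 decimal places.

20.23 years

(1 + 0.00608333)^(12t) = 43,600/10,000 = 4.36.
12t·ln(1 + 0.00608333) = ln(4.36); 12t = 1.4725/0.0060649 ≈ 242.7857.
t ≈ 20.2321 years.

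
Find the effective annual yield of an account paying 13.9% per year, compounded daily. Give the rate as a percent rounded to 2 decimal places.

14.91%

EAR = (1 + 13.9%/365)^365 − 1 = (1 + 0.000380822)^365 − 1.
(1 + 0.000380822)^365 ≈ 1.149094, so EAR ≈ 14.90937%.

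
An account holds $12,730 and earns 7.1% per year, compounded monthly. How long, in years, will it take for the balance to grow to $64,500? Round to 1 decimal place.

22.9 years

(1 + 0.00591667)^(12t) = 64,500/12,730 = 5.0668.
12t·ln(1 + 0.00591667) = ln(5.0668); 12t = 1.6227/0.00589923 ≈ 275.0704.
t ≈ 22.9225 years.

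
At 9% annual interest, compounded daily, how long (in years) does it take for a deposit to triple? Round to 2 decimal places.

12.21 years

(1 + 0.000246575)^(365t) = 3.
365t = ln 3 / ln(1 + 0.000246575) ≈ 1.0986/0.000246545 ≈ 4456.0325.
t ≈ 12.2083.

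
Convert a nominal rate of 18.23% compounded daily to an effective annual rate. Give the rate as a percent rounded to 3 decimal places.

19.992%

One year is 365 periods at 0.000499452 each: (1 + 0.000499452)^365 ≈ 1.19992.
EAR = 1.19992 − 1 ≈ 19.99195%.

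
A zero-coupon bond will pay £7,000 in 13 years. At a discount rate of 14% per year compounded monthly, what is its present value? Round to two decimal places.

£1,146.19

Growth factor = (1 + 0.14/12)^156 ≈ 6.107180387.
P = 7,000/6.107180387 ≈ 1,146.1918.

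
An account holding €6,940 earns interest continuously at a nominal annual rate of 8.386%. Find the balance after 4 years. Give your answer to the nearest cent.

A = P·e^(rt) = 6,940·e^(0.08386·4) = 6,940·e^0.33544.
e^0.33544 ≈ 1.398555614, so A ≈ 9,705.9760.

€9,705.98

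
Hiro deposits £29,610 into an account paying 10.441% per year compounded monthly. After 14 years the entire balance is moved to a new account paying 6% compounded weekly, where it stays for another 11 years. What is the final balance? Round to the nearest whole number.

£245,464

After 14 years at 10.441%: 29,610 × 4.28627248087 ≈ 126,916.5282.
Then 11 years at 6%: 126,916.5282 × 1.93405633125 ≈ 245,463.7148.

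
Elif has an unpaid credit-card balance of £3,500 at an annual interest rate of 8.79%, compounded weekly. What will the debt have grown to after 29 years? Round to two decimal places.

Growth factor = (1 + 0.0879/52)^1508 ≈ 12.768075388.
A ≈ 3,500 × 12.768075388 ≈ 44,688.2639.

£44,688.26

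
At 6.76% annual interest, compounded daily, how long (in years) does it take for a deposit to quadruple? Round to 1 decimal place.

(1 + 0.000185205)^(365t) = 4.
365t = ln 4 / ln(1 + 0.000185205) ≈ 1.3863/0.000185188 ≈ 7485.8624.
t ≈ 20.5092.

20.5 years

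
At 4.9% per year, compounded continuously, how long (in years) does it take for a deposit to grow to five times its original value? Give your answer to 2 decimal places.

32.85 years

e^(0.049t) = 5, so 0.049t = ln 5 ≈ 1.6094.
t ≈ 1.6094/0.049 ≈ 32.8457.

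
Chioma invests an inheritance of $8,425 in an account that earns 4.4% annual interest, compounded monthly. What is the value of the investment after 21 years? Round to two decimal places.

Periodic rate = 4.4%/12 = 0.00366667; periods = 12·21 = 252.
A = 8,425·(1 + 0.044/12)^252 ≈ 8,425·2.5150938766 ≈ 21,189.6659.

$21,189.67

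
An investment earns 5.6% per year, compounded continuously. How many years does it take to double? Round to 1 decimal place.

e^(0.056t) = 2, so 0.056t = ln 2 ≈ 0.69315.
t ≈ 0.69315/0.056 ≈ 12.3776.

12.4 years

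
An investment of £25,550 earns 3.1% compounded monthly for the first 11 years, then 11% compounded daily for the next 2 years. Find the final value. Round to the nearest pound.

£44,753

Phase 1: 25,550·(1 + 0.031/12)^132 ≈ 35,916.5293.
Phase 2: 35,916.5293·(1 + 0.11/365)^730 ≈ 44,753.2681.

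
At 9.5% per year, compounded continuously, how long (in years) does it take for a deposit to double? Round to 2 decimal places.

e^(0.095t) = 2, so 0.095t = ln 2 ≈ 0.69315.
t ≈ 0.69315/0.095 ≈ 7.2963.

7.30 years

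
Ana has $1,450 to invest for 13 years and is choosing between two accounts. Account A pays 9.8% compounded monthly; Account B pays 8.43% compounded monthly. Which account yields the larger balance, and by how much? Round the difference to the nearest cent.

A: (1 + 0.098/12)^156 ≈ 3.556674517, so 1,450 × 3.556674517 ≈ 5,157.1780.
B: (1 + 0.007025)^156 ≈ 2.980432978, so 1,450 × 2.980432978 ≈ 4,321.6278.
Difference ≈ 835.5502 in favor of A.

Account A, by $835.55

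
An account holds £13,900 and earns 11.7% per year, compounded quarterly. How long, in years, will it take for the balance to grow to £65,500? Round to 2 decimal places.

We need (1 + 0.02925)^(4t) = 4.7122, so 4t = ln 4.7122 / ln 1.02925 ≈ 53.7683.
t ≈ 53.7683/4 = 13.4421 years.

13.44 years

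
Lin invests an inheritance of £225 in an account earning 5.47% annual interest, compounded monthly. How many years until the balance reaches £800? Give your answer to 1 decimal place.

We need (1 + 0.00455833)^(12t) = 3.5556, so 12t = ln 3.5556 / ln 1.004558 ≈ 278.9178.
t ≈ 278.9178/12 = 23.2431 years.

23.2 years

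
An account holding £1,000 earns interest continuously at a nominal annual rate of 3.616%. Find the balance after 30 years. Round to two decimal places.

£2,958.85

A = P·e^(rt) = 1,000·e^(0.03616·30) = 1,000·e^1.0848.
e^1.0848 ≈ 2.95884799, so A ≈ 2,958.8480.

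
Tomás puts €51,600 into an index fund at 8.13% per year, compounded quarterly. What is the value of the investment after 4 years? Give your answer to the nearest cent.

Periodic rate = 8.13%/4 = 0.020325; periods = 4·4 = 16.
A = 51,600·(1 + 0.020325)^16 ≈ 51,600·1.3798009697 ≈ 71,197.7300.

€71,197.73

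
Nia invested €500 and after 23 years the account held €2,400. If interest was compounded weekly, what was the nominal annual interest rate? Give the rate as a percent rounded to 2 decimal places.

(1 + r/52)^1196 = 2,400/500 = 4.8.
1 + r/52 = 4.8^(1/1196) ≈ 1.001312, so r/52 ≈ 0.00131241.
r ≈ 52·0.00131241 = 6.82454%.

6.82%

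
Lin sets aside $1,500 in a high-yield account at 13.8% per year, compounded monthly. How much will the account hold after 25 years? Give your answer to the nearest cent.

$46,329.48

Periodic rate = 13.8%/12 = 0.0115; periods = 12·25 = 300.
A = 1,500·(1 + 0.0115)^300 ≈ 1,500·30.886317537 ≈ 46,329.4763.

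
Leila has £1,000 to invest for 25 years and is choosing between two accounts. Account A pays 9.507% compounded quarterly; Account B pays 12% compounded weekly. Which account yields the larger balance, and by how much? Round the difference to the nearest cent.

Account A growth factor: (1 + 0.0237675)^100 ≈ 10.474513341; balance ≈ 10,474.5133.
Account B growth factor: (1 + 0.12/52)^1300 ≈ 20.016236672; balance ≈ 20,016.2367.
Account B is larger by 9,541.7233.

Account B, by £9,541.72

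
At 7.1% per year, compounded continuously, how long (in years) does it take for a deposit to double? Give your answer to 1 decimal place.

9.8 years

e^(0.071t) = 2, so 0.071t = ln 2 ≈ 0.69315.
t ≈ 0.69315/0.071 ≈ 9.7626.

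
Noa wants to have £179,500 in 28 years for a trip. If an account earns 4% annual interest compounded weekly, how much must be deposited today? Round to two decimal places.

Periodic rate = 4%/52 = 0.000769231; 1456 periods.
P = 179,500/(1 + 0.04/52)^1456 ≈ 179,500/3.06353491909 ≈ 58,592.4446.

£58,592.44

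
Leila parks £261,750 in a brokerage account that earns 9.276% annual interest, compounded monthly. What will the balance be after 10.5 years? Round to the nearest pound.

Growth factor = (1 + 0.00773)^126 ≈ 2.63856406629.
A ≈ 261,750 × 2.63856406629 ≈ 690,644.1444.

£690,644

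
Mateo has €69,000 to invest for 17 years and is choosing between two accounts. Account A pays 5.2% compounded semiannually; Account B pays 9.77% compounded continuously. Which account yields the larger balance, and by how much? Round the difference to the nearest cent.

Account B, by €198,076.51

Account A growth factor: (1 + 0.026)^34 ≈ 2.39337233316; balance ≈ 165,142.6910.
Account B growth factor: e^(0.0977·17) = e^1.6609 ≈ 5.26404635487; balance ≈ 363,219.1985.
Account B is larger by 198,076.5075.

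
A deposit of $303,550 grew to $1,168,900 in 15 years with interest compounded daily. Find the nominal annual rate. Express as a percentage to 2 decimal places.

(1 + r/365)^5475 = 1,168,900/303,550 = 3.85077.
1 + r/365 = 3.85077^(1/5475) ≈ 1.000246, so r/365 ≈ 0.00024629.
r ≈ 365·0.00024629 = 8.98959%.

8.99%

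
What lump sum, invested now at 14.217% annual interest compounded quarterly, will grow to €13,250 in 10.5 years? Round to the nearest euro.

Periodic rate = 14.217%/4 = 0.0355425; 42 periods.
P = 13,250/(1 + 0.0355425)^42 ≈ 13,250/4.335637453 ≈ 3,056.0673.

€3,056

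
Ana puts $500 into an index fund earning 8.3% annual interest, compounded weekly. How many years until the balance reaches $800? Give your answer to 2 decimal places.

5.67 years

(1 + 0.00159615)^(52t) = 800/500 = 1.6.
52t·ln(1 + 0.00159615) = ln(1.6); 52t = 0.47/0.00159488 ≈ 294.6950.
t ≈ 5.6672 years.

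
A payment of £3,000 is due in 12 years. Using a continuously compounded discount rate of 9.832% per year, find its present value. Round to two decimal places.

P = A·e^(−rt) = 3,000·e^(−1.17984).
e^(−1.17984) ≈ 0.3073279071, so P ≈ 921.9837.

£921.98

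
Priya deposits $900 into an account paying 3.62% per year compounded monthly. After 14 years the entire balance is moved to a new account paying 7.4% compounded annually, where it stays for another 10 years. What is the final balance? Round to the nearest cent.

Phase 1: 900·(1 + 0.0362/12)^168 ≈ 1,492.8344.
Phase 2: 1,492.8344·(1 + 0.074)^10 ≈ 3,048.2771.

$3,048.28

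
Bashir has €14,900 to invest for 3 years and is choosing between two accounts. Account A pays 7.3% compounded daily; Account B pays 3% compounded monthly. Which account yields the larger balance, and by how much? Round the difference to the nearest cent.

Account A, by €2,246.21

Account A growth factor: (1 + 0.0002)^1095 ≈ 1.2448040188; balance ≈ 18,547.5799.
Account B growth factor: (1 + 0.0025)^36 ≈ 1.0940514008; balance ≈ 16,301.3659.
Account A is larger by 2,246.2140.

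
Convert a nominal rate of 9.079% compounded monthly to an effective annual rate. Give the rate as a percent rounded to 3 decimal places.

9.466%

One year is 12 periods at 0.00756583 each: (1 + 0.00756583)^12 ≈ 1.094665.
EAR = 1.094665 − 1 ≈ 9.46649%.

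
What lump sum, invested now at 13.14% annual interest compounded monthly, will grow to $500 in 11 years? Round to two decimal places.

Periodic rate = 13.14%/12 = 0.01095; 132 periods.
P = 500/(1 + 0.01095)^132 ≈ 500/4.21034139 ≈ 118.7552.

$118.76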